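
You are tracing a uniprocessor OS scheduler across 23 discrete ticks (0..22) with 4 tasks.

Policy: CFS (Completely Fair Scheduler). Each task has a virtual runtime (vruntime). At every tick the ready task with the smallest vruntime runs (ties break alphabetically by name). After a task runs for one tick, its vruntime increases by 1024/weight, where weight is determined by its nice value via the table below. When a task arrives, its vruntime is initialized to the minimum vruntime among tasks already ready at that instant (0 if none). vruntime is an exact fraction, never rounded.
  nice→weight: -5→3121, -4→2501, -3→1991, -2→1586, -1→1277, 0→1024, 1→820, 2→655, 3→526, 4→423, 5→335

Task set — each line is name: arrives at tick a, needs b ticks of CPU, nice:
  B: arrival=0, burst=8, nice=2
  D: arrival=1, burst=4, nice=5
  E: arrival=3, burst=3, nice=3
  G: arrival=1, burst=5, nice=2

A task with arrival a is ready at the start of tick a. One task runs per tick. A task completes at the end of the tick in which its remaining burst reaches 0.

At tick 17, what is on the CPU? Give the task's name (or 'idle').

running at tick 17 = B

t=0: vr[B=0] → run B
t=1: vr[B=1024/655 D=1024/655 G=1024/655] → run B
t=2: vr[B=2048/655 D=1024/655 G=1024/655] → run D
t=3: vr[B=2048/655 D=202752/43885 E=1024/655 G=1024/655] → run E
t=4: vr[B=2048/655 D=202752/43885 E=604672/172265 G=1024/655] → run G
t=5: vr[B=2048/655 D=202752/43885 E=604672/172265 G=2048/655] → run B
t=6: vr[B=3072/655 D=202752/43885 E=604672/172265 G=2048/655] → run G
t=7: vr[B=3072/655 D=202752/43885 E=604672/172265 G=3072/655] → run E
t=8: vr[B=3072/655 D=202752/43885 E=940032/172265 G=3072/655] → run D
t=9: vr[B=3072/655 D=336896/43885 E=940032/172265 G=3072/655] → run B
t=10: vr[B=4096/655 D=336896/43885 E=940032/172265 G=3072/655] → run G
t=11: vr[B=4096/655 D=336896/43885 E=940032/172265 G=4096/655] → run E
t=12: vr[B=4096/655 D=336896/43885 G=4096/655] → run B
t=13: vr[B=1024/131 D=336896/43885 G=4096/655] → run G
t=14: vr[B=1024/131 D=336896/43885 G=1024/131] → run D
t=15: vr[B=1024/131 D=94208/8777 G=1024/131] → run B
t=16: vr[B=6144/655 D=94208/8777 G=1024/131] → run G
t=17: vr[B=6144/655 D=94208/8777] → run B
t=18: vr[B=7168/655 D=94208/8777] → run D
t=19: vr[B=7168/655] → run B
t=20: (idle)
t=21: (idle)
t=22: (idle)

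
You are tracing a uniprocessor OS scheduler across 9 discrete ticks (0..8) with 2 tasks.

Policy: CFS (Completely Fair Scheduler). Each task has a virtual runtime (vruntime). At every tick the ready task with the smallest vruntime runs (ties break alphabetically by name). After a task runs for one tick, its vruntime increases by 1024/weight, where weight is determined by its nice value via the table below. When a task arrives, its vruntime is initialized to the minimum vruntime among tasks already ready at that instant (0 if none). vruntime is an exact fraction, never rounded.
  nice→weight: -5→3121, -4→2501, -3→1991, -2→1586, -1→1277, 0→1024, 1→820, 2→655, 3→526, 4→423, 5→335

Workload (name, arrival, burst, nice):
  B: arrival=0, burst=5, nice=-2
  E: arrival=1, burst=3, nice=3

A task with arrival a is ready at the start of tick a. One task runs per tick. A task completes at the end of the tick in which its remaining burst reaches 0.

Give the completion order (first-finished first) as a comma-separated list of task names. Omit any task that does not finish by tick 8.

t=0: vr[B=0] → run B
t=1: vr[B=512/793 E=512/793] → run B
t=2: vr[B=1024/793 E=512/793] → run E
t=3: vr[B=1024/793 E=540672/208559] → run B
t=4: vr[B=1536/793 E=540672/208559] → run B
t=5: vr[B=2048/793 E=540672/208559] → run B
t=6: vr[E=540672/208559] → run E
t=7: vr[E=946688/208559] → run E
t=8: (idle)

completion order = B, E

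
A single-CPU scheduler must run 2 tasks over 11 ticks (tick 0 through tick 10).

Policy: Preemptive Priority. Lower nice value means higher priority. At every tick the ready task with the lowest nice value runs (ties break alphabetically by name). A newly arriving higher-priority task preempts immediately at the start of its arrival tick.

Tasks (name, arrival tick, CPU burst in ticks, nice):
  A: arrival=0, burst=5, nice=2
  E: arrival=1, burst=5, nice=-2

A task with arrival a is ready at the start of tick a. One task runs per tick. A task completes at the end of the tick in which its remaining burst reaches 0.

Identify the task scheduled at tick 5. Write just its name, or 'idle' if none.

t=0: ready={A} → run A
t=1: ready={A,E} → run E
t=2: ready={A,E} → run E
t=3: ready={A,E} → run E
t=4: ready={A,E} → run E
t=5: ready={A,E} → run E
t=6: ready={A} → run A
t=7: ready={A} → run A
t=8: ready={A} → run A
t=9: ready={A} → run A
t=10: (idle)

running at tick 5 = E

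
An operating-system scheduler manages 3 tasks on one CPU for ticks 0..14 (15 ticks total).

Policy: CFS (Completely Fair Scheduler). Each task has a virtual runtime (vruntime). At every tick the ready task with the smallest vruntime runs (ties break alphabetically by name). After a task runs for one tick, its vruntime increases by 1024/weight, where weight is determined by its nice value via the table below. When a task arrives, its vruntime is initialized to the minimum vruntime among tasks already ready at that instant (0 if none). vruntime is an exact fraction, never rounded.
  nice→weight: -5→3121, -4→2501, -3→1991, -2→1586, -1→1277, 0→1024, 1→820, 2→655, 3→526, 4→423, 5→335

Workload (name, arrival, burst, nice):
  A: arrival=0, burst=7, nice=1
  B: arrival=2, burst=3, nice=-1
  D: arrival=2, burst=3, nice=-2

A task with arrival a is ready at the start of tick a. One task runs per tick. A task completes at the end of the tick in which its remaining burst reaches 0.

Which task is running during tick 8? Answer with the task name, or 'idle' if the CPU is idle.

running at tick 8 = D

t=0: vr[A=0] → run A
t=1: vr[A=256/205] → run A
t=2: vr[A=512/205 B=512/205 D=512/205] → run A
t=3: vr[A=768/205 B=512/205 D=512/205] → run B
t=4: vr[A=768/205 B=863744/261785 D=512/205] → run D
t=5: vr[A=768/205 B=863744/261785 D=510976/162565] → run D
t=6: vr[A=768/205 B=863744/261785 D=615936/162565] → run B
t=7: vr[A=768/205 B=1073664/261785 D=615936/162565] → run A
t=8: vr[A=1024/205 B=1073664/261785 D=615936/162565] → run D
t=9: vr[A=1024/205 B=1073664/261785] → run B
t=10: vr[A=1024/205] → run A
t=11: vr[A=256/41] → run A
t=12: vr[A=1536/205] → run A
t=13: (idle)
t=14: (idle)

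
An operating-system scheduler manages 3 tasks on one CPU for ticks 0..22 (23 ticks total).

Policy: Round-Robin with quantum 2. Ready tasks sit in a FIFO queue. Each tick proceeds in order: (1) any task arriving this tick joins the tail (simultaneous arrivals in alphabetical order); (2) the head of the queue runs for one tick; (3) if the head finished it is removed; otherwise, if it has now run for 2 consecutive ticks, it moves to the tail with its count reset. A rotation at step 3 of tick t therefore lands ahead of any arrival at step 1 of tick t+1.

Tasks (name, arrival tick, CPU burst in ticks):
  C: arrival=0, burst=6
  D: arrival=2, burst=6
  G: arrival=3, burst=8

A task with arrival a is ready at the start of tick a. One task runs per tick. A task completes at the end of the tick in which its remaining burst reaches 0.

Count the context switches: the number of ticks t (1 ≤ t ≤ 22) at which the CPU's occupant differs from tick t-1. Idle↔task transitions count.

context switches = 8

t=0: queue=[C] q_used=0 → run C
t=1: queue=[C] q_used=1 → run C
t=2: queue=[C,D] q_used=0 → run C
t=3: queue=[C,D,G] q_used=1 → run C
t=4: queue=[D,G,C] q_used=0 → run D
t=5: queue=[D,G,C] q_used=1 → run D
t=6: queue=[G,C,D] q_used=0 → run G
t=7: queue=[G,C,D] q_used=1 → run G
t=8: queue=[C,D,G] q_used=0 → run C
t=9: queue=[C,D,G] q_used=1 → run C
t=10: queue=[D,G] q_used=0 → run D
t=11: queue=[D,G] q_used=1 → run D
t=12: queue=[G,D] q_used=0 → run G
t=13: queue=[G,D] q_used=1 → run G
t=14: queue=[D,G] q_used=0 → run D
t=15: queue=[D,G] q_used=1 → run D
t=16: queue=[G] q_used=0 → run G
t=17: queue=[G] q_used=1 → run G
t=18: queue=[G] q_used=0 → run G
t=19: queue=[G] q_used=1 → run G
t=20: (idle)
t=21: (idle)
t=22: (idle)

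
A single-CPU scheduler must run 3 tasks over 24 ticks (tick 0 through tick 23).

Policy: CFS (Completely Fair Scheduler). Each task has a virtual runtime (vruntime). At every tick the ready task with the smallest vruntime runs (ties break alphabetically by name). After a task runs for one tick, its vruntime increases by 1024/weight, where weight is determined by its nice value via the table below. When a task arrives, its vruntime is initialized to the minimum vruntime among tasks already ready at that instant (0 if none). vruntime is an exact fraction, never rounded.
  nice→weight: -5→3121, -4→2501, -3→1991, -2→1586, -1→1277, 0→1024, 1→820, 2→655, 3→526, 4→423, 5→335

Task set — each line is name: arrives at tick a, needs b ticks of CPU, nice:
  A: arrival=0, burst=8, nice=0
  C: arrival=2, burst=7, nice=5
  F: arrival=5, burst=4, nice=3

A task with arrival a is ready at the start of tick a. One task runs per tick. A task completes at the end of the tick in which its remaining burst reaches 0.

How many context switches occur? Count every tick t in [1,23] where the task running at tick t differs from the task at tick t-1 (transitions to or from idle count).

t=0: vr[A=0] → run A
t=1: vr[A=1] → run A
t=2: vr[A=2 C=2] → run A
t=3: vr[A=3 C=2] → run C
t=4: vr[A=3 C=1694/335] → run A
t=5: vr[A=4 C=1694/335 F=4] → run A
t=6: vr[A=5 C=1694/335 F=4] → run F
t=7: vr[A=5 C=1694/335 F=1564/263] → run A
t=8: vr[A=6 C=1694/335 F=1564/263] → run C
t=9: vr[A=6 C=2718/335 F=1564/263] → run F
t=10: vr[A=6 C=2718/335 F=2076/263] → run A
t=11: vr[A=7 C=2718/335 F=2076/263] → run A
t=12: vr[C=2718/335 F=2076/263] → run F
t=13: vr[C=2718/335 F=2588/263] → run C
t=14: vr[C=3742/335 F=2588/263] → run F
t=15: vr[C=3742/335] → run C
t=16: vr[C=4766/335] → run C
t=17: vr[C=1158/67] → run C
t=18: vr[C=6814/335] → run C
t=19: (idle)
t=20: (idle)
t=21: (idle)
t=22: (idle)
t=23: (idle)

context switches = 12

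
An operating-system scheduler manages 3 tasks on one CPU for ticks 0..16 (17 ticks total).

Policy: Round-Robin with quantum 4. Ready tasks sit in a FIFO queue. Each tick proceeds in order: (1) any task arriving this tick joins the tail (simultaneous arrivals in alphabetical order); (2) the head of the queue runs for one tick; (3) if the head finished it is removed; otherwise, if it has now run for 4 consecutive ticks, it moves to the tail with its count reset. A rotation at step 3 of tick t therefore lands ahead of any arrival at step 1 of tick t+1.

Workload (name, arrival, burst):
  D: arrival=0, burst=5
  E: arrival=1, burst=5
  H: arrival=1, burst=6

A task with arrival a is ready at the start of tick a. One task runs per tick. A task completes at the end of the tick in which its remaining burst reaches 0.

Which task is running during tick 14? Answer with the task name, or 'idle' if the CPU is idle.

t=0: queue=[D] q_used=0 → run D
t=1: queue=[D,E,H] q_used=1 → run D
t=2: queue=[D,E,H] q_used=2 → run D
t=3: queue=[D,E,H] q_used=3 → run D
t=4: queue=[E,H,D] q_used=0 → run E
t=5: queue=[E,H,D] q_used=1 → run E
t=6: queue=[E,H,D] q_used=2 → run E
t=7: queue=[E,H,D] q_used=3 → run E
t=8: queue=[H,D,E] q_used=0 → run H
t=9: queue=[H,D,E] q_used=1 → run H
t=10: queue=[H,D,E] q_used=2 → run H
t=11: queue=[H,D,E] q_used=3 → run H
t=12: queue=[D,E,H] q_used=0 → run D
t=13: queue=[E,H] q_used=0 → run E
t=14: queue=[H] q_used=0 → run H
t=15: queue=[H] q_used=1 → run H
t=16: (idle)

running at tick 14 = H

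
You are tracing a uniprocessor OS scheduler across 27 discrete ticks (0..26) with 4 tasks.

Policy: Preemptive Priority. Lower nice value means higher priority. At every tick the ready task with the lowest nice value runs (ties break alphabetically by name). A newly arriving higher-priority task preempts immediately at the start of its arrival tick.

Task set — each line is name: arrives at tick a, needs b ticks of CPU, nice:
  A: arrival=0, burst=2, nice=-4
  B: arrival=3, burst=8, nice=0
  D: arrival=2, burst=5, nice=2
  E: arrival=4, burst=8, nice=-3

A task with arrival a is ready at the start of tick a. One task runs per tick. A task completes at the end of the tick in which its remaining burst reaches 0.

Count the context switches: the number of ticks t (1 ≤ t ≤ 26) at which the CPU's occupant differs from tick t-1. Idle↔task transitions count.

context switches = 6

t=0: ready={A} → run A
t=1: ready={A} → run A
t=2: ready={D} → run D
t=3: ready={B,D} → run B
t=4: ready={B,D,E} → run E
t=5: ready={B,D,E} → run E
t=6: ready={B,D,E} → run E
t=7: ready={B,D,E} → run E
t=8: ready={B,D,E} → run E
t=9: ready={B,D,E} → run E
t=10: ready={B,D,E} → run E
t=11: ready={B,D,E} → run E
t=12: ready={B,D} → run B
t=13: ready={B,D} → run B
t=14: ready={B,D} → run B
t=15: ready={B,D} → run B
t=16: ready={B,D} → run B
t=17: ready={B,D} → run B
t=18: ready={B,D} → run B
t=19: ready={D} → run D
t=20: ready={D} → run D
t=21: ready={D} → run D
t=22: ready={D} → run D
t=23: (idle)
t=24: (idle)
t=25: (idle)
t=26: (idle)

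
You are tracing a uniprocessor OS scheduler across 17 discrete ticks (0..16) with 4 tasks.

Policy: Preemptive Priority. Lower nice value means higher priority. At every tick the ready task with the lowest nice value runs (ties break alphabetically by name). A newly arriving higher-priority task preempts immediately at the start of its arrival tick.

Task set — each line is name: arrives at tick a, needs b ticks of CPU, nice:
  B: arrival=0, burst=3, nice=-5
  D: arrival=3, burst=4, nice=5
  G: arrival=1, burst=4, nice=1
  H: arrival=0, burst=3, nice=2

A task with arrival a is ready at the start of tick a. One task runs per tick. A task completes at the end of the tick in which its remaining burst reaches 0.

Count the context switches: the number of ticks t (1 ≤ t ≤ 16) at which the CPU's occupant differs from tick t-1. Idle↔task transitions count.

t=0: ready={B,H} → run B
t=1: ready={B,G,H} → run B
t=2: ready={B,G,H} → run B
t=3: ready={D,G,H} → run G
t=4: ready={D,G,H} → run G
t=5: ready={D,G,H} → run G
t=6: ready={D,G,H} → run G
t=7: ready={D,H} → run H
t=8: ready={D,H} → run H
t=9: ready={D,H} → run H
t=10: ready={D} → run D
t=11: ready={D} → run D
t=12: ready={D} → run D
t=13: ready={D} → run D
t=14: (idle)
t=15: (idle)
t=16: (idle)

context switches = 4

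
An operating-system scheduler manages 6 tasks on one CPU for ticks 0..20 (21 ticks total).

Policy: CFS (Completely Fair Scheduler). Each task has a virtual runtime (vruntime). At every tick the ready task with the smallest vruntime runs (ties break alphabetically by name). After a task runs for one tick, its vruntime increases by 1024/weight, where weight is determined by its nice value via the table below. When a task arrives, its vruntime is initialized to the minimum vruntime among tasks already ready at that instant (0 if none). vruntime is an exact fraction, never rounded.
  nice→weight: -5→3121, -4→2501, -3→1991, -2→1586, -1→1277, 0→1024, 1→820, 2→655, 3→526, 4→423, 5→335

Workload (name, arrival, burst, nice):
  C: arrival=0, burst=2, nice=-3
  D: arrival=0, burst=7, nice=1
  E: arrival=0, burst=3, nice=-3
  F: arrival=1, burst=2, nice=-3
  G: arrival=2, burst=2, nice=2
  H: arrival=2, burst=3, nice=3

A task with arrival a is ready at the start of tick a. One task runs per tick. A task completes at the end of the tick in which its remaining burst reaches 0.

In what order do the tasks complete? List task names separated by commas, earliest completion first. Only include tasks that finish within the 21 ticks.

t=0: vr[C=0 D=0 E=0] → run C
t=1: vr[C=1024/1991 D=0 E=0 F=0] → run D
t=2: vr[C=1024/1991 D=256/205 E=0 F=0 G=0 H=0] → run E
t=3: vr[C=1024/1991 D=256/205 E=1024/1991 F=0 G=0 H=0] → run F
t=4: vr[C=1024/1991 D=256/205 E=1024/1991 F=1024/1991 G=0 H=0] → run G
t=5: vr[C=1024/1991 D=256/205 E=1024/1991 F=1024/1991 G=1024/655 H=0] → run H
t=6: vr[C=1024/1991 D=256/205 E=1024/1991 F=1024/1991 G=1024/655 H=512/263] → run C
t=7: vr[D=256/205 E=1024/1991 F=1024/1991 G=1024/655 H=512/263] → run E
t=8: vr[D=256/205 E=2048/1991 F=1024/1991 G=1024/655 H=512/263] → run F
t=9: vr[D=256/205 E=2048/1991 G=1024/655 H=512/263] → run E
t=10: vr[D=256/205 G=1024/655 H=512/263] → run D
t=11: vr[D=512/205 G=1024/655 H=512/263] → run G
t=12: vr[D=512/205 H=512/263] → run H
t=13: vr[D=512/205 H=1024/263] → run D
t=14: vr[D=768/205 H=1024/263] → run D
t=15: vr[D=1024/205 H=1024/263] → run H
t=16: vr[D=1024/205] → run D
t=17: vr[D=256/41] → run D
t=18: vr[D=1536/205] → run D
t=19: (idle)
t=20: (idle)

completion order = C, F, E, G, H, D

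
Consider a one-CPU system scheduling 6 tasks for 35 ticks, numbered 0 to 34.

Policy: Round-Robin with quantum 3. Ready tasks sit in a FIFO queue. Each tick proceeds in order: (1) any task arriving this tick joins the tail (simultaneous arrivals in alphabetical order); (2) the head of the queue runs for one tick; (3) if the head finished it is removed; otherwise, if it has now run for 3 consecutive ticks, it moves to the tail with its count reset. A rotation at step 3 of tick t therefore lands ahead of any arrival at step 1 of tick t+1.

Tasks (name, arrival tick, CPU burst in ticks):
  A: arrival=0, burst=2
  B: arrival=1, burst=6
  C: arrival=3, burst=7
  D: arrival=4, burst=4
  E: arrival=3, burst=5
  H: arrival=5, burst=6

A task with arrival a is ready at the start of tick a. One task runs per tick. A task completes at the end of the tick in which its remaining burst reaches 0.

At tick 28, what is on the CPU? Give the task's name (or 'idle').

t=0: queue=[A] q_used=0 → run A
t=1: queue=[A,B] q_used=1 → run A
t=2: queue=[B] q_used=0 → run B
t=3: queue=[B,C,E] q_used=1 → run B
t=4: queue=[B,C,E,D] q_used=2 → run B
t=5: queue=[C,E,D,B,H] q_used=0 → run C
t=6: queue=[C,E,D,B,H] q_used=1 → run C
t=7: queue=[C,E,D,B,H] q_used=2 → run C
t=8: queue=[E,D,B,H,C] q_used=0 → run E
t=9: queue=[E,D,B,H,C] q_used=1 → run E
t=10: queue=[E,D,B,H,C] q_used=2 → run E
t=11: queue=[D,B,H,C,E] q_used=0 → run D
t=12: queue=[D,B,H,C,E] q_used=1 → run D
t=13: queue=[D,B,H,C,E] q_used=2 → run D
t=14: queue=[B,H,C,E,D] q_used=0 → run B
t=15: queue=[B,H,C,E,D] q_used=1 → run B
t=16: queue=[B,H,C,E,D] q_used=2 → run B
t=17: queue=[H,C,E,D] q_used=0 → run H
t=18: queue=[H,C,E,D] q_used=1 → run H
t=19: queue=[H,C,E,D] q_used=2 → run H
t=20: queue=[C,E,D,H] q_used=0 → run C
t=21: queue=[C,E,D,H] q_used=1 → run C
t=22: queue=[C,E,D,H] q_used=2 → run C
t=23: queue=[E,D,H,C] q_used=0 → run E
t=24: queue=[E,D,H,C] q_used=1 → run E
t=25: queue=[D,H,C] q_used=0 → run D
t=26: queue=[H,C] q_used=0 → run H
t=27: queue=[H,C] q_used=1 → run H
t=28: queue=[H,C] q_used=2 → run H
t=29: queue=[C] q_used=0 → run C
t=30: (idle)
t=31: (idle)
t=32: (idle)
t=33: (idle)
t=34: (idle)

running at tick 28 = H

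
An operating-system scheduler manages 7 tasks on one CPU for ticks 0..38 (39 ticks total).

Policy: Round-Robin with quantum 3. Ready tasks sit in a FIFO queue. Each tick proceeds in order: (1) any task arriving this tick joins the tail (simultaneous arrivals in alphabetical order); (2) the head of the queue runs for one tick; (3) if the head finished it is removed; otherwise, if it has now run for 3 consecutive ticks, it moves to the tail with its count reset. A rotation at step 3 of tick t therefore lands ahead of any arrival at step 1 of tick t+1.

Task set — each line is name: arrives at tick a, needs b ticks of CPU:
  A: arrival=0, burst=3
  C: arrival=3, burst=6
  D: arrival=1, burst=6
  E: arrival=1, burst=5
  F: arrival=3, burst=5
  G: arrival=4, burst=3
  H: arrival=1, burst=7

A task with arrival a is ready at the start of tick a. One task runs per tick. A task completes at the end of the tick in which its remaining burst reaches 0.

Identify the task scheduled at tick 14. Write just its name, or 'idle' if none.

running at tick 14 = C

t=0: queue=[A] q_used=0 → run A
t=1: queue=[A,D,E,H] q_used=1 → run A
t=2: queue=[A,D,E,H] q_used=2 → run A
t=3: queue=[D,E,H,C,F] q_used=0 → run D
t=4: queue=[D,E,H,C,F,G] q_used=1 → run D
t=5: queue=[D,E,H,C,F,G] q_used=2 → run D
t=6: queue=[E,H,C,F,G,D] q_used=0 → run E
t=7: queue=[E,H,C,F,G,D] q_used=1 → run E
t=8: queue=[E,H,C,F,G,D] q_used=2 → run E
t=9: queue=[H,C,F,G,D,E] q_used=0 → run H
t=10: queue=[H,C,F,G,D,E] q_used=1 → run H
t=11: queue=[H,C,F,G,D,E] q_used=2 → run H
t=12: queue=[C,F,G,D,E,H] q_used=0 → run C
t=13: queue=[C,F,G,D,E,H] q_used=1 → run C
t=14: queue=[C,F,G,D,E,H] q_used=2 → run C
t=15: queue=[F,G,D,E,H,C] q_used=0 → run F
t=16: queue=[F,G,D,E,H,C] q_used=1 → run F
t=17: queue=[F,G,D,E,H,C] q_used=2 → run F
t=18: queue=[G,D,E,H,C,F] q_used=0 → run G
t=19: queue=[G,D,E,H,C,F] q_used=1 → run G
t=20: queue=[G,D,E,H,C,F] q_used=2 → run G
t=21: queue=[D,E,H,C,F] q_used=0 → run D
t=22: queue=[D,E,H,C,F] q_used=1 → run D
t=23: queue=[D,E,H,C,F] q_used=2 → run D
t=24: queue=[E,H,C,F] q_used=0 → run E
t=25: queue=[E,H,C,F] q_used=1 → run E
t=26: queue=[H,C,F] q_used=0 → run H
t=27: queue=[H,C,F] q_used=1 → run H
t=28: queue=[H,C,F] q_used=2 → run H
t=29: queue=[C,F,H] q_used=0 → run C
t=30: queue=[C,F,H] q_used=1 → run C
t=31: queue=[C,F,H] q_used=2 → run C
t=32: queue=[F,H] q_used=0 → run F
t=33: queue=[F,H] q_used=1 → run F
t=34: queue=[H] q_used=0 → run H
t=35: (idle)
t=36: (idle)
t=37: (idle)
t=38: (idle)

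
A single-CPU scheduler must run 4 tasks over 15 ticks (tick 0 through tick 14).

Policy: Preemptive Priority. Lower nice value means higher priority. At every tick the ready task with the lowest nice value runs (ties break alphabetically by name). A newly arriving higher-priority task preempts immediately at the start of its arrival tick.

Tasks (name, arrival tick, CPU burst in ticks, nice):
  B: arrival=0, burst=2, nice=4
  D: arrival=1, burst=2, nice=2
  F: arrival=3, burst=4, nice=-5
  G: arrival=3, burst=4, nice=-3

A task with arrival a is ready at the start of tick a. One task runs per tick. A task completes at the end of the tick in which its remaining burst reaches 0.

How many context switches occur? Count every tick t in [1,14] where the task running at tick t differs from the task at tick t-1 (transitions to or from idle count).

context switches = 5

t=0: ready={B} → run B
t=1: ready={B,D} → run D
t=2: ready={B,D} → run D
t=3: ready={B,F,G} → run F
t=4: ready={B,F,G} → run F
t=5: ready={B,F,G} → run F
t=6: ready={B,F,G} → run F
t=7: ready={B,G} → run G
t=8: ready={B,G} → run G
t=9: ready={B,G} → run G
t=10: ready={B,G} → run G
t=11: ready={B} → run B
t=12: (idle)
t=13: (idle)
t=14: (idle)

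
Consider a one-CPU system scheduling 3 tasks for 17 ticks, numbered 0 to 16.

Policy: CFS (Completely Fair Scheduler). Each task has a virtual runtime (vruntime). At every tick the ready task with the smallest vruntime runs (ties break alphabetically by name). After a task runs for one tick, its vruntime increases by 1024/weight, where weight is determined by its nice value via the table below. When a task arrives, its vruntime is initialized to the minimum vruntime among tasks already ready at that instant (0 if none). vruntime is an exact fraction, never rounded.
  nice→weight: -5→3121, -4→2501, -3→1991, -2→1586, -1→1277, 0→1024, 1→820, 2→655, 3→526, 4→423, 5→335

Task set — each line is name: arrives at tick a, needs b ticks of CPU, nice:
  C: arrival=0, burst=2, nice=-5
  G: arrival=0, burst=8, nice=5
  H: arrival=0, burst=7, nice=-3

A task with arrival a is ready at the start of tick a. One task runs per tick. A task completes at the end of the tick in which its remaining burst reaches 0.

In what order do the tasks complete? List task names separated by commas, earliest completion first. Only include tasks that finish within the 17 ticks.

t=0: vr[C=0 G=0 H=0] → run C
t=1: vr[C=1024/3121 G=0 H=0] → run G
t=2: vr[C=1024/3121 G=1024/335 H=0] → run H
t=3: vr[C=1024/3121 G=1024/335 H=1024/1991] → run C
t=4: vr[G=1024/335 H=1024/1991] → run H
t=5: vr[G=1024/335 H=2048/1991] → run H
t=6: vr[G=1024/335 H=3072/1991] → run H
t=7: vr[G=1024/335 H=4096/1991] → run H
t=8: vr[G=1024/335 H=5120/1991] → run H
t=9: vr[G=1024/335 H=6144/1991] → run G
t=10: vr[G=2048/335 H=6144/1991] → run H
t=11: vr[G=2048/335] → run G
t=12: vr[G=3072/335] → run G
t=13: vr[G=4096/335] → run G
t=14: vr[G=1024/67] → run G
t=15: vr[G=6144/335] → run G
t=16: vr[G=7168/335] → run G

completion order = C, H, G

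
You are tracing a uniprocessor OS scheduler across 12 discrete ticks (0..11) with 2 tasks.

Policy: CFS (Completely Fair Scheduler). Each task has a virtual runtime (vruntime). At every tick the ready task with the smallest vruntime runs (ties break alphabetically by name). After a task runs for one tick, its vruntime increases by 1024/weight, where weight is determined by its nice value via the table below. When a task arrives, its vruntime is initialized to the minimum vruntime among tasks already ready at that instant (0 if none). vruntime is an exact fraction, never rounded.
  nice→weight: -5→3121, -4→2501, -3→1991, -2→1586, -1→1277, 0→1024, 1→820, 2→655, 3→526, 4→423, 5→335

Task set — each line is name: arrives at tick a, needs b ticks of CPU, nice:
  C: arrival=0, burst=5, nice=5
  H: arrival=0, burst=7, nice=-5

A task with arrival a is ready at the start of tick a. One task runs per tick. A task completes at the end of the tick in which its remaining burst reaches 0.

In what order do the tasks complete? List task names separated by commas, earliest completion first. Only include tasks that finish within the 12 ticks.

t=0: vr[C=0 H=0] → run C
t=1: vr[C=1024/335 H=0] → run H
t=2: vr[C=1024/335 H=1024/3121] → run H
t=3: vr[C=1024/335 H=2048/3121] → run H
t=4: vr[C=1024/335 H=3072/3121] → run H
t=5: vr[C=1024/335 H=4096/3121] → run H
t=6: vr[C=1024/335 H=5120/3121] → run H
t=7: vr[C=1024/335 H=6144/3121] → run H
t=8: vr[C=1024/335] → run C
t=9: vr[C=2048/335] → run C
t=10: vr[C=3072/335] → run C
t=11: vr[C=4096/335] → run C

completion order = H, C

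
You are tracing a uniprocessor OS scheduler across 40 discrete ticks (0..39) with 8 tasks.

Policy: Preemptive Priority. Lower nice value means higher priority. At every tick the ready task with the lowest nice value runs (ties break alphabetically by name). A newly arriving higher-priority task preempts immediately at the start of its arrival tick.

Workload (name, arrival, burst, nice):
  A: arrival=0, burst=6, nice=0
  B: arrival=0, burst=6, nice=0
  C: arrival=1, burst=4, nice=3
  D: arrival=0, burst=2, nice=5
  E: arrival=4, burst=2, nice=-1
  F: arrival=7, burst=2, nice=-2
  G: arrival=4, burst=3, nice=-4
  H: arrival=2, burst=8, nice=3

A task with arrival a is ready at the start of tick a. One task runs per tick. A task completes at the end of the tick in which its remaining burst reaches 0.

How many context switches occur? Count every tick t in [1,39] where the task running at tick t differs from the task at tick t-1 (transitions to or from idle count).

t=0: ready={A,B,D} → run A
t=1: ready={A,B,C,D} → run A
t=2: ready={A,B,C,D,H} → run A
t=3: ready={A,B,C,D,H} → run A
t=4: ready={A,B,C,D,E,G,H} → run G
t=5: ready={A,B,C,D,E,G,H} → run G
t=6: ready={A,B,C,D,E,G,H} → run G
t=7: ready={A,B,C,D,E,F,H} → run F
t=8: ready={A,B,C,D,E,F,H} → run F
t=9: ready={A,B,C,D,E,H} → run E
t=10: ready={A,B,C,D,E,H} → run E
t=11: ready={A,B,C,D,H} → run A
t=12: ready={A,B,C,D,H} → run A
t=13: ready={B,C,D,H} → run B
t=14: ready={B,C,D,H} → run B
t=15: ready={B,C,D,H} → run B
t=16: ready={B,C,D,H} → run B
t=17: ready={B,C,D,H} → run B
t=18: ready={B,C,D,H} → run B
t=19: ready={C,D,H} → run C
t=20: ready={C,D,H} → run C
t=21: ready={C,D,H} → run C
t=22: ready={C,D,H} → run C
t=23: ready={D,H} → run H
t=24: ready={D,H} → run H
t=25: ready={D,H} → run H
t=26: ready={D,H} → run H
t=27: ready={D,H} → run H
t=28: ready={D,H} → run H
t=29: ready={D,H} → run H
t=30: ready={D,H} → run H
t=31: ready={D} → run D
t=32: ready={D} → run D
t=33: (idle)
t=34: (idle)
t=35: (idle)
t=36: (idle)
t=37: (idle)
t=38: (idle)
t=39: (idle)

context switches = 9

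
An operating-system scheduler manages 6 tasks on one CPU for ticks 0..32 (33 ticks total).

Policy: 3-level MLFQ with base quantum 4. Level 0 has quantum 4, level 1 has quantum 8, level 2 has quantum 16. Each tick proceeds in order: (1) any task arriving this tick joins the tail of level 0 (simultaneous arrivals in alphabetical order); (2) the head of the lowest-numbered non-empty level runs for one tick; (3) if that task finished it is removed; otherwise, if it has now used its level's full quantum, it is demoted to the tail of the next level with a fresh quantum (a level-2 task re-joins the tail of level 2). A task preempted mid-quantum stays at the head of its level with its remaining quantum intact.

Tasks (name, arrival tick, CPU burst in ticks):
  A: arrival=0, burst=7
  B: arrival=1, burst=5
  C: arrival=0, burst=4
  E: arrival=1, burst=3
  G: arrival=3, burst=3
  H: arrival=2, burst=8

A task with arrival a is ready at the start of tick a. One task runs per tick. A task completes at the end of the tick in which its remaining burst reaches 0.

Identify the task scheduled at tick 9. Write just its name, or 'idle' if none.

t=0: L0/L1/L2 = AC/-/- → run A
t=1: L0/L1/L2 = ACBE/-/- → run A
t=2: L0/L1/L2 = ACBEH/-/- → run A
t=3: L0/L1/L2 = ACBEHG/-/- → run A
t=4: L0/L1/L2 = CBEHG/A/- → run C
t=5: L0/L1/L2 = CBEHG/A/- → run C
t=6: L0/L1/L2 = CBEHG/A/- → run C
t=7: L0/L1/L2 = CBEHG/A/- → run C
t=8: L0/L1/L2 = BEHG/A/- → run B
t=9: L0/L1/L2 = BEHG/A/- → run B
t=10: L0/L1/L2 = BEHG/A/- → run B
t=11: L0/L1/L2 = BEHG/A/- → run B
t=12: L0/L1/L2 = EHG/AB/- → run E
t=13: L0/L1/L2 = EHG/AB/- → run E
t=14: L0/L1/L2 = EHG/AB/- → run E
t=15: L0/L1/L2 = HG/AB/- → run H
t=16: L0/L1/L2 = HG/AB/- → run H
t=17: L0/L1/L2 = HG/AB/- → run H
t=18: L0/L1/L2 = HG/AB/- → run H
t=19: L0/L1/L2 = G/ABH/- → run G
t=20: L0/L1/L2 = G/ABH/- → run G
t=21: L0/L1/L2 = G/ABH/- → run G
t=22: L0/L1/L2 = -/ABH/- → run A
t=23: L0/L1/L2 = -/ABH/- → run A
t=24: L0/L1/L2 = -/ABH/- → run A
t=25: L0/L1/L2 = -/BH/- → run B
t=26: L0/L1/L2 = -/H/- → run H
t=27: L0/L1/L2 = -/H/- → run H
t=28: L0/L1/L2 = -/H/- → run H
t=29: L0/L1/L2 = -/H/- → run H
t=30: (idle)
t=31: (idle)
t=32: (idle)

running at tick 9 = B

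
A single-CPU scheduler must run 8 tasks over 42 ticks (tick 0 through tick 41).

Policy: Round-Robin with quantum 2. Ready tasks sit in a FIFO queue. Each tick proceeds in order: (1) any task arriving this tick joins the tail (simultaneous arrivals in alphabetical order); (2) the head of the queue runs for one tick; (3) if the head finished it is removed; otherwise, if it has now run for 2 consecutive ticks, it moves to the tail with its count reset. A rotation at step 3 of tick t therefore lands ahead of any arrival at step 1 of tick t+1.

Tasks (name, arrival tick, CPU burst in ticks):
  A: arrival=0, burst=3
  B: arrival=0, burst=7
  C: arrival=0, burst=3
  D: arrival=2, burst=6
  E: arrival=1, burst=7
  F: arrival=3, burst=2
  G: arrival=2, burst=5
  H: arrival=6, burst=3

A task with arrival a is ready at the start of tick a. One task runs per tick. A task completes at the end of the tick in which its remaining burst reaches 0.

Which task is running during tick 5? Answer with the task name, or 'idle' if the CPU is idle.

t=0: queue=[A,B,C] q_used=0 → run A
t=1: queue=[A,B,C,E] q_used=1 → run A
t=2: queue=[B,C,E,A,D,G] q_used=0 → run B
t=3: queue=[B,C,E,A,D,G,F] q_used=1 → run B
t=4: queue=[C,E,A,D,G,F,B] q_used=0 → run C
t=5: queue=[C,E,A,D,G,F,B] q_used=1 → run C
t=6: queue=[E,A,D,G,F,B,C,H] q_used=0 → run E
t=7: queue=[E,A,D,G,F,B,C,H] q_used=1 → run E
t=8: queue=[A,D,G,F,B,C,H,E] q_used=0 → run A
t=9: queue=[D,G,F,B,C,H,E] q_used=0 → run D
t=10: queue=[D,G,F,B,C,H,E] q_used=1 → run D
t=11: queue=[G,F,B,C,H,E,D] q_used=0 → run G
t=12: queue=[G,F,B,C,H,E,D] q_used=1 → run G
t=13: queue=[F,B,C,H,E,D,G] q_used=0 → run F
t=14: queue=[F,B,C,H,E,D,G] q_used=1 → run F
t=15: queue=[B,C,H,E,D,G] q_used=0 → run B
t=16: queue=[B,C,H,E,D,G] q_used=1 → run B
t=17: queue=[C,H,E,D,G,B] q_used=0 → run C
t=18: queue=[H,E,D,G,B] q_used=0 → run H
t=19: queue=[H,E,D,G,B] q_used=1 → run H
t=20: queue=[E,D,G,B,H] q_used=0 → run E
t=21: queue=[E,D,G,B,H] q_used=1 → run E
t=22: queue=[D,G,B,H,E] q_used=0 → run D
t=23: queue=[D,G,B,H,E] q_used=1 → run D
t=24: queue=[G,B,H,E,D] q_used=0 → run G
t=25: queue=[G,B,H,E,D] q_used=1 → run G
t=26: queue=[B,H,E,D,G] q_used=0 → run B
t=27: queue=[B,H,E,D,G] q_used=1 → run B
t=28: queue=[H,E,D,G,B] q_used=0 → run H
t=29: queue=[E,D,G,B] q_used=0 → run E
t=30: queue=[E,D,G,B] q_used=1 → run E
t=31: queue=[D,G,B,E] q_used=0 → run D
t=32: queue=[D,G,B,E] q_used=1 → run D
t=33: queue=[G,B,E] q_used=0 → run G
t=34: queue=[B,E] q_used=0 → run B
t=35: queue=[E] q_used=0 → run E
t=36: (idle)
t=37: (idle)
t=38: (idle)
t=39: (idle)
t=40: (idle)
t=41: (idle)

running at tick 5 = C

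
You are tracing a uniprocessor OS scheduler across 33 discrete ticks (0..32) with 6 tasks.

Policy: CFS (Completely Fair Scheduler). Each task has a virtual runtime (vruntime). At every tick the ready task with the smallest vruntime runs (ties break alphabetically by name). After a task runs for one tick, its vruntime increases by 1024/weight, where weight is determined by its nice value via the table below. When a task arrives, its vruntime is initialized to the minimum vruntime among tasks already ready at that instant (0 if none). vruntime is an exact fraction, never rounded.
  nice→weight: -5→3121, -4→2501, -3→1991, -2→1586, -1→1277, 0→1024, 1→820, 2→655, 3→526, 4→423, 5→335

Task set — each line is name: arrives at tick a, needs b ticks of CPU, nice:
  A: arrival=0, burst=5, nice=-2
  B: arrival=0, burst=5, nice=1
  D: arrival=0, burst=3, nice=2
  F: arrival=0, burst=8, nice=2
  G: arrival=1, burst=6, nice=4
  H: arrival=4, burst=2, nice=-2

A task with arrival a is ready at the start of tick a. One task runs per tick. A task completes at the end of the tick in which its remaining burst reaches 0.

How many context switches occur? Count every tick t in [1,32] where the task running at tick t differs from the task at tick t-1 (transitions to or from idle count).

t=0: vr[A=0 B=0 D=0 F=0] → run A
t=1: vr[A=512/793 B=0 D=0 F=0 G=0] → run B
t=2: vr[A=512/793 B=256/205 D=0 F=0 G=0] → run D
t=3: vr[A=512/793 B=256/205 D=1024/655 F=0 G=0] → run F
t=4: vr[A=512/793 B=256/205 D=1024/655 F=1024/655 G=0 H=0] → run G
t=5: vr[A=512/793 B=256/205 D=1024/655 F=1024/655 G=1024/423 H=0] → run H
t=6: vr[A=512/793 B=256/205 D=1024/655 F=1024/655 G=1024/423 H=512/793] → run A
t=7: vr[A=1024/793 B=256/205 D=1024/655 F=1024/655 G=1024/423 H=512/793] → run H
t=8: vr[A=1024/793 B=256/205 D=1024/655 F=1024/655 G=1024/423] → run B
t=9: vr[A=1024/793 B=512/205 D=1024/655 F=1024/655 G=1024/423] → run A
t=10: vr[A=1536/793 B=512/205 D=1024/655 F=1024/655 G=1024/423] → run D
t=11: vr[A=1536/793 B=512/205 D=2048/655 F=1024/655 G=1024/423] → run F
t=12: vr[A=1536/793 B=512/205 D=2048/655 F=2048/655 G=1024/423] → run A
t=13: vr[A=2048/793 B=512/205 D=2048/655 F=2048/655 G=1024/423] → run G
t=14: vr[A=2048/793 B=512/205 D=2048/655 F=2048/655 G=2048/423] → run B
t=15: vr[A=2048/793 B=768/205 D=2048/655 F=2048/655 G=2048/423] → run A
t=16: vr[B=768/205 D=2048/655 F=2048/655 G=2048/423] → run D
t=17: vr[B=768/205 F=2048/655 G=2048/423] → run F
t=18: vr[B=768/205 F=3072/655 G=2048/423] → run B
t=19: vr[B=1024/205 F=3072/655 G=2048/423] → run F
t=20: vr[B=1024/205 F=4096/655 G=2048/423] → run G
t=21: vr[B=1024/205 F=4096/655 G=1024/141] → run B
t=22: vr[F=4096/655 G=1024/141] → run F
t=23: vr[F=1024/131 G=1024/141] → run G
t=24: vr[F=1024/131 G=4096/423] → run F
t=25: vr[F=6144/655 G=4096/423] → run F
t=26: vr[F=7168/655 G=4096/423] → run G
t=27: vr[F=7168/655 G=5120/423] → run F
t=28: vr[G=5120/423] → run G
t=29: (idle)
t=30: (idle)
t=31: (idle)
t=32: (idle)

context switches = 28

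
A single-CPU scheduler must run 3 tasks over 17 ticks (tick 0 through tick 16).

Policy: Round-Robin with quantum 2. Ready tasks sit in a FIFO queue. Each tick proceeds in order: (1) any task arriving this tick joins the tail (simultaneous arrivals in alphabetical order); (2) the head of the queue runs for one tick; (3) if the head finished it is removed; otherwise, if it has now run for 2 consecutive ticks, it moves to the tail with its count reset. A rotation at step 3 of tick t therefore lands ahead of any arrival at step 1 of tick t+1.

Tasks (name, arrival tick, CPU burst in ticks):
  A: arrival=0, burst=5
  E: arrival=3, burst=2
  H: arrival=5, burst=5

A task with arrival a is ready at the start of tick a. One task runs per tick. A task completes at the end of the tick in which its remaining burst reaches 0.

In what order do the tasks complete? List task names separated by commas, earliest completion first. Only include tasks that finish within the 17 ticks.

t=0: queue=[A] q_used=0 → run A
t=1: queue=[A] q_used=1 → run A
t=2: queue=[A] q_used=0 → run A
t=3: queue=[A,E] q_used=1 → run A
t=4: queue=[E,A] q_used=0 → run E
t=5: queue=[E,A,H] q_used=1 → run E
t=6: queue=[A,H] q_used=0 → run A
t=7: queue=[H] q_used=0 → run H
t=8: queue=[H] q_used=1 → run H
t=9: queue=[H] q_used=0 → run H
t=10: queue=[H] q_used=1 → run H
t=11: queue=[H] q_used=0 → run H
t=12: (idle)
t=13: (idle)
t=14: (idle)
t=15: (idle)
t=16: (idle)

completion order = E, A, H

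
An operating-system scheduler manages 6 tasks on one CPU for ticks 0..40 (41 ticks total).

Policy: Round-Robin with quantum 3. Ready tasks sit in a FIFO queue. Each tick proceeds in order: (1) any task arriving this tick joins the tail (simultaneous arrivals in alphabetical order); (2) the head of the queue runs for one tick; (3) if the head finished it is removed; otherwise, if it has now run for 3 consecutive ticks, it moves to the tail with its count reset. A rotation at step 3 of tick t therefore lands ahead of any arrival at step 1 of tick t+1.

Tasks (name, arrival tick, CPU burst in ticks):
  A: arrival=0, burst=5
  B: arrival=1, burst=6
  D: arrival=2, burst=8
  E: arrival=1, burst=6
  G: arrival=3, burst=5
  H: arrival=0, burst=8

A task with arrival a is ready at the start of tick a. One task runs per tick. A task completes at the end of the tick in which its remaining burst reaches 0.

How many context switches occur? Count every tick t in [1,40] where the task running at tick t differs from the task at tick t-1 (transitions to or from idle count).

t=0: queue=[A,H] q_used=0 → run A
t=1: queue=[A,H,B,E] q_used=1 → run A
t=2: queue=[A,H,B,E,D] q_used=2 → run A
t=3: queue=[H,B,E,D,A,G] q_used=0 → run H
t=4: queue=[H,B,E,D,A,G] q_used=1 → run H
t=5: queue=[H,B,E,D,A,G] q_used=2 → run H
t=6: queue=[B,E,D,A,G,H] q_used=0 → run B
t=7: queue=[B,E,D,A,G,H] q_used=1 → run B
t=8: queue=[B,E,D,A,G,H] q_used=2 → run B
t=9: queue=[E,D,A,G,H,B] q_used=0 → run E
t=10: queue=[E,D,A,G,H,B] q_used=1 → run E
t=11: queue=[E,D,A,G,H,B] q_used=2 → run E
t=12: queue=[D,A,G,H,B,E] q_used=0 → run D
t=13: queue=[D,A,G,H,B,E] q_used=1 → run D
t=14: queue=[D,A,G,H,B,E] q_used=2 → run D
t=15: queue=[A,G,H,B,E,D] q_used=0 → run A
t=16: queue=[A,G,H,B,E,D] q_used=1 → run A
t=17: queue=[G,H,B,E,D] q_used=0 → run G
t=18: queue=[G,H,B,E,D] q_used=1 → run G
t=19: queue=[G,H,B,E,D] q_used=2 → run G
t=20: queue=[H,B,E,D,G] q_used=0 → run H
t=21: queue=[H,B,E,D,G] q_used=1 → run H
t=22: queue=[H,B,E,D,G] q_used=2 → run H
t=23: queue=[B,E,D,G,H] q_used=0 → run B
t=24: queue=[B,E,D,G,H] q_used=1 → run B
t=25: queue=[B,E,D,G,H] q_used=2 → run B
t=26: queue=[E,D,G,H] q_used=0 → run E
t=27: queue=[E,D,G,H] q_used=1 → run E
t=28: queue=[E,D,G,H] q_used=2 → run E
t=29: queue=[D,G,H] q_used=0 → run D
t=30: queue=[D,G,H] q_used=1 → run D
t=31: queue=[D,G,H] q_used=2 → run D
t=32: queue=[G,H,D] q_used=0 → run G
t=33: queue=[G,H,D] q_used=1 → run G
t=34: queue=[H,D] q_used=0 → run H
t=35: queue=[H,D] q_used=1 → run H
t=36: queue=[D] q_used=0 → run D
t=37: queue=[D] q_used=1 → run D
t=38: (idle)
t=39: (idle)
t=40: (idle)

context switches = 14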